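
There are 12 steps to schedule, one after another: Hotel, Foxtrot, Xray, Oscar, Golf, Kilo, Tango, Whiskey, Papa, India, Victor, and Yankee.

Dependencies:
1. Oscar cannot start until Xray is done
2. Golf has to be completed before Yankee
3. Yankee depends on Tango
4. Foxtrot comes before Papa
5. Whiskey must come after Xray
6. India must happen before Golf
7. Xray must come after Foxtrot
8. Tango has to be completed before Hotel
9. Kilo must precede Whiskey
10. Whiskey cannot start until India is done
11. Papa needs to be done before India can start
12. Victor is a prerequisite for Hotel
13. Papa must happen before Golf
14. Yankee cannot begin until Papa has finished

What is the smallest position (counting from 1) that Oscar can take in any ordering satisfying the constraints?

3

The steps that are forced before Oscar, directly or transitively, are Foxtrot, Xray. That's 2 steps.
With 2 mandatory predecessors, the earliest Oscar can sit is position 2+1 = 3, and placing just those 2 first achieves it.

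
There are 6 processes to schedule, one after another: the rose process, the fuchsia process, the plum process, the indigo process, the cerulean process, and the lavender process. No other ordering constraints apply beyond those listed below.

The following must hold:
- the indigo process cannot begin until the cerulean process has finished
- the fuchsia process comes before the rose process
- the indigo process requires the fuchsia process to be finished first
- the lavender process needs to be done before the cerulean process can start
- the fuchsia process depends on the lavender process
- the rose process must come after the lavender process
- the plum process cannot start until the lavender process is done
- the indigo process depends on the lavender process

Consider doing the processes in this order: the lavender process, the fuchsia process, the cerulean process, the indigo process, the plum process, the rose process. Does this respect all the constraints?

Checking each listed constraint against this order: for instance, the lavender process is in position 1 and the rose process in position 6, so that constraint holds — and the remaining constraints check out the same way.

Yes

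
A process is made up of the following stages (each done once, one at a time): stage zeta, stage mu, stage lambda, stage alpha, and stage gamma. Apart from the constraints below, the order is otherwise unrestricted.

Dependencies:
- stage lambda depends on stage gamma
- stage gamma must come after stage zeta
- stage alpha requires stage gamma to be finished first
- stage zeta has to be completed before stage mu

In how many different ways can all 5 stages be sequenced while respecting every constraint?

8

Only stage zeta has no prerequisites, so it must go first.
Counting all ways to extend the partial order to a total order gives 8.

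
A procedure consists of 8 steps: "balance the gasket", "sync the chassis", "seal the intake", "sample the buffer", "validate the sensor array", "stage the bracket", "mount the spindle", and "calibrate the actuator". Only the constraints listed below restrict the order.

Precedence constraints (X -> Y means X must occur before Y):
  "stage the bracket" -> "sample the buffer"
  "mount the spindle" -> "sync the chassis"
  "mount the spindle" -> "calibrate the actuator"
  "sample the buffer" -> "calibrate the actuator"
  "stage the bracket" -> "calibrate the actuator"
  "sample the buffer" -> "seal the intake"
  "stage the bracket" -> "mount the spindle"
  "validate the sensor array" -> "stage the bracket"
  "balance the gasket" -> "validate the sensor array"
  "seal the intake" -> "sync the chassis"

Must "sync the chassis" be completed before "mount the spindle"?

No

The constraints actually force "mount the spindle" before "sync the chassis" (via "mount the spindle" → "sync the chassis"), not the other way around.
So "sync the chassis" never precedes "mount the spindle".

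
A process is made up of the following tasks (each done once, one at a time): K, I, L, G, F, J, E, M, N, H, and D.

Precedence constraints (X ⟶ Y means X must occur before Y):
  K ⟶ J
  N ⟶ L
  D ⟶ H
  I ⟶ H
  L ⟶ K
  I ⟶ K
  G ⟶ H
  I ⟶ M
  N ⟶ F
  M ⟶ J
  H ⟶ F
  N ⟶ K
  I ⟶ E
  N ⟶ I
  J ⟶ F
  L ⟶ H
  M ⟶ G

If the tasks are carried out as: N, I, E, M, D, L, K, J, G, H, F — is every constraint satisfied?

Every stated constraint is respected: N sits at position 1, ahead of F at position 11, and each of the other listed pairs likewise has the predecessor earlier in the sequence.

Yes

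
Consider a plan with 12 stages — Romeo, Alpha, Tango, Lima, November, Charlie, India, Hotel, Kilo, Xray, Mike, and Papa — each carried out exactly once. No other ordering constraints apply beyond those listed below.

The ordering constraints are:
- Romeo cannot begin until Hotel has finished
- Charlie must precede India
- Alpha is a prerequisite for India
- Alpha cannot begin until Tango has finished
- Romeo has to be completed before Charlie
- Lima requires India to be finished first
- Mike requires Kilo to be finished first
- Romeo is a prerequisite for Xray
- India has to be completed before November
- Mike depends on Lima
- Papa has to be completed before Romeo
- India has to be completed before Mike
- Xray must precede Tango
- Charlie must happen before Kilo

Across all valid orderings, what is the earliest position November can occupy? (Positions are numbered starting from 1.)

Working backwards through the constraints from November, its full set of required predecessors is Romeo, Alpha, Tango, Charlie, India, Hotel, Xray, Papa — 8 of them.
So at minimum 8 stages come before November, putting November no earlier than position 9. That position is achievable by scheduling exactly those predecessors first.

9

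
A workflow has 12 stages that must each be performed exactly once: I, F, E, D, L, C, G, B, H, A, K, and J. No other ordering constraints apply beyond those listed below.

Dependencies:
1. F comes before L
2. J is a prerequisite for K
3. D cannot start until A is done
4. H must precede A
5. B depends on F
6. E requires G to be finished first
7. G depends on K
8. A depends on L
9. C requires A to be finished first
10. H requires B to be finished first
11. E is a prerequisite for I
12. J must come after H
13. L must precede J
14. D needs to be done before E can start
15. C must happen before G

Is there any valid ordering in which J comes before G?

Yes

Every valid ordering already has J before G (the constraints require it), so in particular at least one does.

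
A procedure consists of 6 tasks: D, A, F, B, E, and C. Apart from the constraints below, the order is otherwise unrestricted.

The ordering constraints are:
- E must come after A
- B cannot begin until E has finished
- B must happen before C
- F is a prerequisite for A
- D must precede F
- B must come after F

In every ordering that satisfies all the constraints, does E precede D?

There is a chain D → F → A → E, which puts D before E.
So E never precedes D.

No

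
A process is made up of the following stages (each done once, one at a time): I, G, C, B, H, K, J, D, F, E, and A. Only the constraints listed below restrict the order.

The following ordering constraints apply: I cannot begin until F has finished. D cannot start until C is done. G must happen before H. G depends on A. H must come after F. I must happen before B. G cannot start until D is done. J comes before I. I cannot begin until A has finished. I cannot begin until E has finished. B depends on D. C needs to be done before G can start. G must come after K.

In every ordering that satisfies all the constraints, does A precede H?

Yes

Chaining the stated constraints: A → G → H.
So A must precede H in any valid ordering.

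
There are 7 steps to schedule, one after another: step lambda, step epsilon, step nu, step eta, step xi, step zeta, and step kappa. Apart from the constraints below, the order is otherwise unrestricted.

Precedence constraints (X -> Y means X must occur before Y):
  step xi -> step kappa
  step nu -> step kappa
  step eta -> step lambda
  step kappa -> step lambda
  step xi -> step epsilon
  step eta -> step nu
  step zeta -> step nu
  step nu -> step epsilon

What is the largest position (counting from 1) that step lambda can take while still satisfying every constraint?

Step lambda has no required successors, so nothing stops it from going last (position 7).

7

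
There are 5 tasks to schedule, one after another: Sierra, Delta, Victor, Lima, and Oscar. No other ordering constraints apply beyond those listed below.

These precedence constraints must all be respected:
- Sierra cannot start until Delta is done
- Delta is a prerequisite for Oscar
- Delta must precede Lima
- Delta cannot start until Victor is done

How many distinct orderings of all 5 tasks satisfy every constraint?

6

Only Victor has no prerequisites, so it must go first.
Systematically extending each partial ordering one task at a time and counting, there are 6 complete orderings.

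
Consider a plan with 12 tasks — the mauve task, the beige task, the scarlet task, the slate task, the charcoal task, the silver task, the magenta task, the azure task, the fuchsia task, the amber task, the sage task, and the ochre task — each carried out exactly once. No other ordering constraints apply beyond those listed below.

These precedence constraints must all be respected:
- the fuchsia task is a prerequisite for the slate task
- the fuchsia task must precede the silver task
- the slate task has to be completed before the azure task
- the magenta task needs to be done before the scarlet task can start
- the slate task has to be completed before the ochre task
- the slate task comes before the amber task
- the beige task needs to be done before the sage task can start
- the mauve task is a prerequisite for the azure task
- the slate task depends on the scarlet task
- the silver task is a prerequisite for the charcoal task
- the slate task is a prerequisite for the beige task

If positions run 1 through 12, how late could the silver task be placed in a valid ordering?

Following the constraints forward from the silver task, its only required successor is the charcoal task.
So at least 1 task follows the silver task, putting the silver task no later than position 11. That position is achievable by scheduling everything else first.

11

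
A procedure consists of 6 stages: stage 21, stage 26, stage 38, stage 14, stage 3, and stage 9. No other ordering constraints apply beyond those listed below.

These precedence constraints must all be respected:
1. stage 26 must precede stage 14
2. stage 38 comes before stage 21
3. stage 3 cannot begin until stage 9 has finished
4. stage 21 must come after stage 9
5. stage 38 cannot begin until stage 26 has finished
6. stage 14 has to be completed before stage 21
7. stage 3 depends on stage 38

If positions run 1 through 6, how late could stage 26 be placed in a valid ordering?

Every stage that must follow stage 26 has to come after it. Tracing all chains starting from stage 26, those stages are: stage 21, stage 38, stage 14, stage 3 — 4 in total.
With 4 mandatory successors out of 6 stages total, the latest slot for stage 26 is 6−4 = 2, and it's reachable by doing all non-successors before stage 26.

2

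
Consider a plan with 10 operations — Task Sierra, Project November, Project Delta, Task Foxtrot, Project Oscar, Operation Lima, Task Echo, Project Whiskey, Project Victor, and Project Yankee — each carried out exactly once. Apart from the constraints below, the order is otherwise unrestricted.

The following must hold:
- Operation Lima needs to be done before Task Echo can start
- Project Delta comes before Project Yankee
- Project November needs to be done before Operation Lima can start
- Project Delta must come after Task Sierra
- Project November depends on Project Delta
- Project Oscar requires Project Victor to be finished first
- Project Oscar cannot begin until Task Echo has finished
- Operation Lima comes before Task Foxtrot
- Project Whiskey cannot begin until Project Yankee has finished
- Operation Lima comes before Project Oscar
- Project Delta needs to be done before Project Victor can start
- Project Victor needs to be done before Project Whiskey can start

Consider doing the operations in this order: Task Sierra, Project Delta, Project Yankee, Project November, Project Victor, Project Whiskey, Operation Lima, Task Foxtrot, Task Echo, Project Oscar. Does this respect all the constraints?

Yes

Every stated constraint is respected: Project Victor sits at position 5, ahead of Project Oscar at position 10, and each of the other listed pairs likewise has the predecessor earlier in the sequence.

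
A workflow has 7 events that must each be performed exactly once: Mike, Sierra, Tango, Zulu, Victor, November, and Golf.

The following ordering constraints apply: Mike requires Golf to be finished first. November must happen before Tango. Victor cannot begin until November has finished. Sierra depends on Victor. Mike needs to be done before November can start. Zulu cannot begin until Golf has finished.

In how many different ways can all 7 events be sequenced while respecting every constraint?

18

Golf is the only event with nothing required before it, so every ordering starts there.
Counting all ways to extend the partial order to a total order gives 18.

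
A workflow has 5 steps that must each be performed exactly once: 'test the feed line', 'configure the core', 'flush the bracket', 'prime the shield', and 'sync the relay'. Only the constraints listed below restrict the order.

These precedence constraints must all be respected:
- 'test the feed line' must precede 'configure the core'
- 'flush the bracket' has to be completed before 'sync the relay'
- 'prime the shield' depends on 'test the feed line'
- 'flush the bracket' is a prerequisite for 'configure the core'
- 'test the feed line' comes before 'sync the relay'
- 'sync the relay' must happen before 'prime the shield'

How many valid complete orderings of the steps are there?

2 steps have no prerequisites ('test the feed line', 'flush the bracket'), so any of them could come first.
Enumerating by repeatedly choosing an available step (one whose prerequisites are all placed) gives 6 distinct complete orderings.

6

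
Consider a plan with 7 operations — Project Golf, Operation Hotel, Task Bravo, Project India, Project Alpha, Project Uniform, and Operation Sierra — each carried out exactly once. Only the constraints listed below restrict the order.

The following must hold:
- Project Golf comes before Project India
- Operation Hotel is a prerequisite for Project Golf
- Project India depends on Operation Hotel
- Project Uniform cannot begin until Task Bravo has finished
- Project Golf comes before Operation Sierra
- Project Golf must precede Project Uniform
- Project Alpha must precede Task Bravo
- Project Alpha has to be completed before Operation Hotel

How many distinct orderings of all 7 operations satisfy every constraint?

24

Project Alpha is the only operation with nothing required before it, so every ordering starts there.
Systematically extending each partial ordering one operation at a time and counting, there are 24 complete orderings.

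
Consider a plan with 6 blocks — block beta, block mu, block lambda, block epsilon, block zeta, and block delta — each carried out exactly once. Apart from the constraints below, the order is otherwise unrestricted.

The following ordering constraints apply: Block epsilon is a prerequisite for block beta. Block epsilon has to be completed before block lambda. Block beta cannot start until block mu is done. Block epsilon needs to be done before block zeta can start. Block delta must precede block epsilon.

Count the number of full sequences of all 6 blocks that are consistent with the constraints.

The blocks with no prerequisites are block mu, block delta; any of them can be placed first.
Enumerating by repeatedly choosing an available block (one whose prerequisites are all placed) gives 24 distinct complete orderings.

24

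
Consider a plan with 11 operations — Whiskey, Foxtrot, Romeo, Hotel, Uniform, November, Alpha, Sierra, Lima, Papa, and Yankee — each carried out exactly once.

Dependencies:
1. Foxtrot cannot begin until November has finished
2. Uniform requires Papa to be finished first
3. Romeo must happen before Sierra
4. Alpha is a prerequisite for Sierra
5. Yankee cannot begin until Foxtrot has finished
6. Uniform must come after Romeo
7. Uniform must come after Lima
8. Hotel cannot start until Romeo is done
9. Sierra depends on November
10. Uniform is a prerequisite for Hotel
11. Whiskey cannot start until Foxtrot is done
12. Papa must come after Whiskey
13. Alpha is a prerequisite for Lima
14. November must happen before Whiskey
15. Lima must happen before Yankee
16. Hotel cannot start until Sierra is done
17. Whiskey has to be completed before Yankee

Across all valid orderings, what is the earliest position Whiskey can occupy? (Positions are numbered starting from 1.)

3

Working backwards through the constraints from Whiskey, its full set of required predecessors is Foxtrot, November — 2 of them.
So at minimum 2 operations come before Whiskey, putting Whiskey no earlier than position 3. That position is achievable by scheduling exactly those predecessors first.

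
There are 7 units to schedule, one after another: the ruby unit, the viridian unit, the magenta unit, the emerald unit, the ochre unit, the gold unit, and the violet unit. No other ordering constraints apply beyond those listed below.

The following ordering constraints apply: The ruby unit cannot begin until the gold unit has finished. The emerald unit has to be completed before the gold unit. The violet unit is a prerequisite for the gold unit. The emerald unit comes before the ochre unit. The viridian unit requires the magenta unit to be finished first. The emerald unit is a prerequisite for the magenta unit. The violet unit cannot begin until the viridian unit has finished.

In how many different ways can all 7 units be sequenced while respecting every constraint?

The emerald unit is the only unit with nothing required before it, so every ordering starts there.
Counting all ways to extend the partial order to a total order gives 6.

6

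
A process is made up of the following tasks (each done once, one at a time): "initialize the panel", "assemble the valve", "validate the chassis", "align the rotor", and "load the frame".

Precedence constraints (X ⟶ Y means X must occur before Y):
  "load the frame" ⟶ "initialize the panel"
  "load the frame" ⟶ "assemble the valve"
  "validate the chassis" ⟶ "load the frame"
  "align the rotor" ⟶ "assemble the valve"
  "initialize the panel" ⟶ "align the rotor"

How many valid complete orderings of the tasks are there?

Only "validate the chassis" has no prerequisites, so it must go first.
Every task is then forced in turn, so only 1 complete ordering is consistent with the constraints.

1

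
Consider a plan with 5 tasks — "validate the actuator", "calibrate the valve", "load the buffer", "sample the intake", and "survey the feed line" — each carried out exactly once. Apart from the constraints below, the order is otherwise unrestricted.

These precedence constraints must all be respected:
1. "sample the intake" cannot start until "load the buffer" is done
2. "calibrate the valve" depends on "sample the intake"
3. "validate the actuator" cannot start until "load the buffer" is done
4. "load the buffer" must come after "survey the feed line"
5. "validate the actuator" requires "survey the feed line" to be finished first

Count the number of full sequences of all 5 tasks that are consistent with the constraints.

3

Only "survey the feed line" has no prerequisites, so it must go first.
Enumerating by repeatedly choosing an available task (one whose prerequisites are all placed) gives 3 distinct complete orderings.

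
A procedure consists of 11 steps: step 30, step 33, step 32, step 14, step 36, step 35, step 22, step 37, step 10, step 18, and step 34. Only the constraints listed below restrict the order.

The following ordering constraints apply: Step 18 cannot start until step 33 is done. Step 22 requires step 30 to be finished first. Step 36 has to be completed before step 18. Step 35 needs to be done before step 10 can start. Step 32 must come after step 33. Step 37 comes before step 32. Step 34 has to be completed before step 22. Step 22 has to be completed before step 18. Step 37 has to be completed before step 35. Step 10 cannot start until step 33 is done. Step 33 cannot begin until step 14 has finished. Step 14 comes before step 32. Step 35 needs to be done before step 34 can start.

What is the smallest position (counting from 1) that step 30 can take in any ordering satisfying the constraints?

1

Step 30 has no prerequisites at all, so it can go in position 1.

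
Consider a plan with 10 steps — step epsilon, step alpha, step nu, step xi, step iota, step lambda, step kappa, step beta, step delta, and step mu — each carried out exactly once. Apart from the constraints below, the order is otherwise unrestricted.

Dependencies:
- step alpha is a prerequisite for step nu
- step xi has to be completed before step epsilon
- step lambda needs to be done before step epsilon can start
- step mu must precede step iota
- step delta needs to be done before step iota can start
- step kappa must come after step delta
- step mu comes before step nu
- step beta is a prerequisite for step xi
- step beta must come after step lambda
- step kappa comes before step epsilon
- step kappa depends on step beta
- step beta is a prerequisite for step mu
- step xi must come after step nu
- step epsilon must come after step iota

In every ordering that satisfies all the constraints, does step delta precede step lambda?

No

Step delta and step lambda are not related by any chain of constraints.
A valid ordering placing step lambda before step delta exists, so the answer is no.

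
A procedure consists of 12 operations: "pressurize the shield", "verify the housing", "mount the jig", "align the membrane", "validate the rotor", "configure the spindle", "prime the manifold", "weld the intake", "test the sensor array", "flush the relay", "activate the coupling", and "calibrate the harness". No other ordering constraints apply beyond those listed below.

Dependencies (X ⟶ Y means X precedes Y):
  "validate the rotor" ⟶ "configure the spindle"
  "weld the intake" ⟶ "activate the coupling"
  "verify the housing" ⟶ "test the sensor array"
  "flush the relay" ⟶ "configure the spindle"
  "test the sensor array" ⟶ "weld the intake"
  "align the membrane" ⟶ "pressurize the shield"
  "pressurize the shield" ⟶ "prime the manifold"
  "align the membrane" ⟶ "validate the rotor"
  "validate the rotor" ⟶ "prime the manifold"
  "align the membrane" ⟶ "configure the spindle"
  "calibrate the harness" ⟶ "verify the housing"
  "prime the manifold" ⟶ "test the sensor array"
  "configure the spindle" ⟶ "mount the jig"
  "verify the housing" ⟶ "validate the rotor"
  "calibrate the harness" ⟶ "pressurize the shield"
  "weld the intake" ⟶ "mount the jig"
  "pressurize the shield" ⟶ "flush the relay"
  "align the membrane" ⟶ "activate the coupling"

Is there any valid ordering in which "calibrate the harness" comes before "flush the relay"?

The constraints force "calibrate the harness" before "flush the relay", so yes — every valid ordering has "calibrate the harness" earlier.

Yes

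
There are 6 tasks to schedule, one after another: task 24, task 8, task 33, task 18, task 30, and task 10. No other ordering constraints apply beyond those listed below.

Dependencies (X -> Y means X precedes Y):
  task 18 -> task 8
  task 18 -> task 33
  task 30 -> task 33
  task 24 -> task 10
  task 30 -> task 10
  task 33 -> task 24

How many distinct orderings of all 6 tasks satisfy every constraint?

2 tasks have no prerequisites (task 18, task 30), so any of them could come first.
Enumerating by repeatedly choosing an available task (one whose prerequisites are all placed) gives 9 distinct complete orderings.

9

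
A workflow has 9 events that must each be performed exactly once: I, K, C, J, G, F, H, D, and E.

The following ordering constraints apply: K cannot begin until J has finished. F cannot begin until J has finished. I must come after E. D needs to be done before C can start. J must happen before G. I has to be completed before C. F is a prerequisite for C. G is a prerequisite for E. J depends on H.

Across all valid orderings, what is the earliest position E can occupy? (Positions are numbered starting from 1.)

4

Every event that must precede E has to come before it. Tracing all chains that end at E, those events are: J, G, H — 3 in total.
So at minimum 3 events come before E, putting E no earlier than position 4. That position is achievable by scheduling exactly those predecessors first.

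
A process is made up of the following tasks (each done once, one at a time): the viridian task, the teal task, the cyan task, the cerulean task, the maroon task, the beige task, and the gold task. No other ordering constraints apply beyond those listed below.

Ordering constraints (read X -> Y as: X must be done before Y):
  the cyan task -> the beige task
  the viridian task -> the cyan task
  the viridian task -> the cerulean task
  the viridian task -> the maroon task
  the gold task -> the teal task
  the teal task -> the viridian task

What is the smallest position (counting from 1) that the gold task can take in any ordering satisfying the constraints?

1

Nothing is required before the gold task; it can be the very first task.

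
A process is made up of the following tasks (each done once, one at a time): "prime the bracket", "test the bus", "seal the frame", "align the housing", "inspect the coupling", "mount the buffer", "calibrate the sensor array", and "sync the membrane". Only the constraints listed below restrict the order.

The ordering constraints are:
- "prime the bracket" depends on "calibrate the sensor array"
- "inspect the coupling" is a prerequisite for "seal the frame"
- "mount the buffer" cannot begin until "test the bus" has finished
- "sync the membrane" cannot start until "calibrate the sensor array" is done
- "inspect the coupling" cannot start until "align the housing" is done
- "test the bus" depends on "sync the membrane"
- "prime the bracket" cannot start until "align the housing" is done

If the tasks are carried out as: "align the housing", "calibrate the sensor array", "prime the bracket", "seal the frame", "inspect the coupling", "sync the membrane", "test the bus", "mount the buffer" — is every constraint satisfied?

No

The sequence places "seal the frame" ahead of "inspect the coupling".
That contradicts the constraint that "inspect the coupling" must precede "seal the frame".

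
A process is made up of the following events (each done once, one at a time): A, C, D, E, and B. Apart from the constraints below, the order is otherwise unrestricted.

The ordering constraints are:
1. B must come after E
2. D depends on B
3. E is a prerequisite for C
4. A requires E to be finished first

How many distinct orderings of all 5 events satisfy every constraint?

12

Only E has no prerequisites, so it must go first.
Systematically extending each partial ordering one event at a time and counting, there are 12 complete orderings.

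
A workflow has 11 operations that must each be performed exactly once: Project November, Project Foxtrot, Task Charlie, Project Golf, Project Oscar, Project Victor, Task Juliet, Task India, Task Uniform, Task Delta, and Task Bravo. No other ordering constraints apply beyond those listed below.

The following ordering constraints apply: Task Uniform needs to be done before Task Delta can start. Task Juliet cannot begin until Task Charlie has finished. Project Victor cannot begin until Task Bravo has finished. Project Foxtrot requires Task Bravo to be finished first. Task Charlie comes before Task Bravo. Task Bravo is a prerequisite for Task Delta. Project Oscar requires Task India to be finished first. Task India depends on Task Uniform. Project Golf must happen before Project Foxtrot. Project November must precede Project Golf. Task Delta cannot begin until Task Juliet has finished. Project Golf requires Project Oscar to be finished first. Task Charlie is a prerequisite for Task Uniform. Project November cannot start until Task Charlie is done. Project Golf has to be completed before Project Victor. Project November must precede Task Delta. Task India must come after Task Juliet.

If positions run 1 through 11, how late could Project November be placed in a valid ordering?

Following every chain forward from Project November, the operations that must come later are Project Foxtrot, Project Golf, Project Victor, Task Delta — 4 of them.
So at least 4 operations follow Project November, putting Project November no later than position 7. That position is achievable by scheduling everything else first.

7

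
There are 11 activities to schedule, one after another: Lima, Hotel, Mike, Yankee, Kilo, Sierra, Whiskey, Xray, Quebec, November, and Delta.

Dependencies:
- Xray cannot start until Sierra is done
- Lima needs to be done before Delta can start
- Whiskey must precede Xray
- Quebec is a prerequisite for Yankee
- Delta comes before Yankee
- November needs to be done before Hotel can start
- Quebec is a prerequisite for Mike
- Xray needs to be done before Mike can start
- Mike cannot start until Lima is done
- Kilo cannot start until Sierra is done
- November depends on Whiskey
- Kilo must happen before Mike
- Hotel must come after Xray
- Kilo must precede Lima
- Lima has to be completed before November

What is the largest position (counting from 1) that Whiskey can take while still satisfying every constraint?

The activities that are forced after Whiskey, directly or by a chain of constraints, are Hotel, Mike, Xray, November. That's 4 activities.
So at least 4 activities follow Whiskey, putting Whiskey no later than position 7. That position is achievable by scheduling everything else first.

7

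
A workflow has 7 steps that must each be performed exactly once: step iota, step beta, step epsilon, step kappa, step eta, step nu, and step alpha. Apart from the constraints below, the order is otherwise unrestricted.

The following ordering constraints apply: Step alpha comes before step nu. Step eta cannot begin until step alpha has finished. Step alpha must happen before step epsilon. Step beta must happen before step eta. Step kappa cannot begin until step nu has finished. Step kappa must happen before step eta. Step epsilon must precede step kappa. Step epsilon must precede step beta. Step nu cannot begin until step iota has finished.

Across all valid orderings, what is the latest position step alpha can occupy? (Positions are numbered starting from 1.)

Following every chain forward from step alpha, the steps that must come later are step beta, step epsilon, step kappa, step eta, step nu — 5 of them.
With 5 mandatory successors out of 7 steps total, the latest slot for step alpha is 7−5 = 2, and it's reachable by doing all non-successors before step alpha.

2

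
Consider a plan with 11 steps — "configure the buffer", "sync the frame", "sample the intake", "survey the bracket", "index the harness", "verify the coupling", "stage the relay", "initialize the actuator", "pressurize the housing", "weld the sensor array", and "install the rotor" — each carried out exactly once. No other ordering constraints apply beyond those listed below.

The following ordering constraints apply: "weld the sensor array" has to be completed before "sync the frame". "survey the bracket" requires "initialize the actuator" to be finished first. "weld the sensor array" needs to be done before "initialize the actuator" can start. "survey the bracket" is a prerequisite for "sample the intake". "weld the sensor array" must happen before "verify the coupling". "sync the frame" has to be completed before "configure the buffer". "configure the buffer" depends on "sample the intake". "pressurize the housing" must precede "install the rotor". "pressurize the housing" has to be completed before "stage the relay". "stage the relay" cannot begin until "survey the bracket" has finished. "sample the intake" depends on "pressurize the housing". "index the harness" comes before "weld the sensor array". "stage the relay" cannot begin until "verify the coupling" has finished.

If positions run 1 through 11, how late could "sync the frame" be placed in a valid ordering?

10

Following the constraints forward from "sync the frame", its only required successor is "configure the buffer".
With 1 mandatory successor out of 11 steps total, the latest slot for "sync the frame" is 11−1 = 10, and it's reachable by doing all non-successors before "sync the frame".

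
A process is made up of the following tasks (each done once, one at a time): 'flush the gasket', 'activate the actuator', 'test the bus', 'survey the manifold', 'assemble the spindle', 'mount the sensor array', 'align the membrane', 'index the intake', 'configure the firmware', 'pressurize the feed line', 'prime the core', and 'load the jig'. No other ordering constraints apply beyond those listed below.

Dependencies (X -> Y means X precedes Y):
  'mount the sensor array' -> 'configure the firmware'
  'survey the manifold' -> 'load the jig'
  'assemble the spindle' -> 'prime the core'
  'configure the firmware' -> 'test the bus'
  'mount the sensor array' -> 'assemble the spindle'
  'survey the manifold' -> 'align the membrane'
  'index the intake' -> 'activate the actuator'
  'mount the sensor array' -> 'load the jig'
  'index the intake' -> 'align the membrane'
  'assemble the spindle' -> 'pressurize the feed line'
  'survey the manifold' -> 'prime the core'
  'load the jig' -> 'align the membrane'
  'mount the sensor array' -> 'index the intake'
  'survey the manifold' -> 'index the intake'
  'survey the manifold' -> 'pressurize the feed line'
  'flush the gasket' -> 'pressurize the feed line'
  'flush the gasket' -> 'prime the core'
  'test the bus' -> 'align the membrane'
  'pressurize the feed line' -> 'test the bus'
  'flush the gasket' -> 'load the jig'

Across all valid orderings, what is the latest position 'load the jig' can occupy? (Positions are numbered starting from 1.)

Following the constraints forward from 'load the jig', its only required successor is 'align the membrane'.
With 1 mandatory successor out of 12 tasks total, the latest slot for 'load the jig' is 12−1 = 11, and it's reachable by doing all non-successors before 'load the jig'.

11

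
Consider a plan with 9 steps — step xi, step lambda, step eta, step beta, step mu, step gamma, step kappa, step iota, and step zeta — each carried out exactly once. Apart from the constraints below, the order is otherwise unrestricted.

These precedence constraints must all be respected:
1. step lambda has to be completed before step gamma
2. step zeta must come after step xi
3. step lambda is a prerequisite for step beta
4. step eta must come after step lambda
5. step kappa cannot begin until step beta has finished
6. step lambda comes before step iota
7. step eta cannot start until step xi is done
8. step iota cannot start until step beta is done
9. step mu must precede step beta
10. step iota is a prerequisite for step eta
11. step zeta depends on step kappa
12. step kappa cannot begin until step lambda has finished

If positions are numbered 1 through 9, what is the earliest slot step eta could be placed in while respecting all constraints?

6

The steps that are forced before step eta, directly or transitively, are step xi, step lambda, step beta, step mu, step iota. That's 5 steps.
So at minimum 5 steps come before step eta, putting step eta no earlier than position 6. That position is achievable by scheduling exactly those predecessors first.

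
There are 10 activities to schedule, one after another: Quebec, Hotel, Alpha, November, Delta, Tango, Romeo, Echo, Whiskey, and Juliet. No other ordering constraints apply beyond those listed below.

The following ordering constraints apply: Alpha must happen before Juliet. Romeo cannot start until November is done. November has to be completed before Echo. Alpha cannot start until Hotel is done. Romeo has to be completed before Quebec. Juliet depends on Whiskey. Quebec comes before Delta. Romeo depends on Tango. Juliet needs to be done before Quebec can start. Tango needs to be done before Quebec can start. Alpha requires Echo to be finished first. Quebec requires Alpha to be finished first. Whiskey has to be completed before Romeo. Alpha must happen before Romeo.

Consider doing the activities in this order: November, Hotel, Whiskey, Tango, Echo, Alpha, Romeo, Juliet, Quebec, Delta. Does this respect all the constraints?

Yes

Going through the constraints one by one, each required predecessor appears earlier in the sequence than its dependent — e.g. November (position 1) is before Romeo (position 7), as required.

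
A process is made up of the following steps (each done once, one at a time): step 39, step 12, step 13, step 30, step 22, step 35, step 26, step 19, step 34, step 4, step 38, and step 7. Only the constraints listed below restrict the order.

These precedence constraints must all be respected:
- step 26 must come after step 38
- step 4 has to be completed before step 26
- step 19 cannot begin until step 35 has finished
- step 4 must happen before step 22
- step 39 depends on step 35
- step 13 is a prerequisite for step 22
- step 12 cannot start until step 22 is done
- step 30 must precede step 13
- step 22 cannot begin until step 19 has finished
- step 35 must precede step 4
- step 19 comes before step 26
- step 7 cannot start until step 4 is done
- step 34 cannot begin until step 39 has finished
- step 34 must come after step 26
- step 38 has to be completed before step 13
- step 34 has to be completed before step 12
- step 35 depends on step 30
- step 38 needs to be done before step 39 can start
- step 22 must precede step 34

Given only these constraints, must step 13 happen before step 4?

No

Step 13 and step 4 are not related by any chain of constraints.
So step 13 can come before step 4 or after — it is not forced.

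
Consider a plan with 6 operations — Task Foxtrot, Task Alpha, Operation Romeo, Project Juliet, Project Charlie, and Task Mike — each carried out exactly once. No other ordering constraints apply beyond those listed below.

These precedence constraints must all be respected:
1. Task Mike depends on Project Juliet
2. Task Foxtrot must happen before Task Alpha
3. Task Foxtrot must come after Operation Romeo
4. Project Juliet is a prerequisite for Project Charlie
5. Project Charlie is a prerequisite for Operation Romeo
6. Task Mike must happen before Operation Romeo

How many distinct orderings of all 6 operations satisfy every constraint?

Only Project Juliet has no prerequisites, so it must go first.
Systematically extending each partial ordering one operation at a time and counting, there are 2 complete orderings.

2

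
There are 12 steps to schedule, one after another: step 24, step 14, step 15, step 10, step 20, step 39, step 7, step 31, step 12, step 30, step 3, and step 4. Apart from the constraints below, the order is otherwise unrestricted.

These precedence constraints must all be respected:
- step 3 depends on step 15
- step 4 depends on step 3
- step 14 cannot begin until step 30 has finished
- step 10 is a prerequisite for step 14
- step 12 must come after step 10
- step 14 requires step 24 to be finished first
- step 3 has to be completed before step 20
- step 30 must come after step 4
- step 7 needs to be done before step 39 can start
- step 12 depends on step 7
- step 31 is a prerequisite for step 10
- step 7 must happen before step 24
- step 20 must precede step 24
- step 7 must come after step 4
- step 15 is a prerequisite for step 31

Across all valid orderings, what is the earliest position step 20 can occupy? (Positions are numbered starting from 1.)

Every step that must precede step 20 has to come before it. Tracing all chains that end at step 20, those steps are: step 15, step 3 — 2 in total.
So at minimum 2 steps come before step 20, putting step 20 no earlier than position 3. That position is achievable by scheduling exactly those predecessors first.

3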